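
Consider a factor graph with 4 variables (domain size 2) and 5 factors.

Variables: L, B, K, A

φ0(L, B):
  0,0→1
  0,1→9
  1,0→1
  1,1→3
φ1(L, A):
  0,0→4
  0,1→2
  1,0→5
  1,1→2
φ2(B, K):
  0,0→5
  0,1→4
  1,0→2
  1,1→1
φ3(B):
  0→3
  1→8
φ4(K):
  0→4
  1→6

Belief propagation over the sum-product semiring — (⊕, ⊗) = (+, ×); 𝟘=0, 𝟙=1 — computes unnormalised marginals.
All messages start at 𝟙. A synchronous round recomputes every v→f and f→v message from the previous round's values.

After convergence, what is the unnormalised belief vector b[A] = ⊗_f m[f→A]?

init: all messages = 𝟙 over 2 values
r1 m[φ0→L] = [10, 4]
r1 m[φ0→B] = [2, 12]
r1 m[φ1→L] = [6, 7]
r1 m[φ1→A] = [9, 4]
r1 m[φ2→B] = [9, 3]
r1 m[φ2→K] = [7, 5]
r1 m[φ3→B] = [3, 8]
r1 m[φ4→K] = [4, 6]
r1 m[L→φ0] = [1, 1]
r1 m[L→φ1] = [1, 1]
r1 m[B→φ0] = [1, 1]
r1 m[B→φ2] = [1, 1]
r1 m[B→φ3] = [1, 1]
r1 m[K→φ2] = [1, 1]
r1 m[K→φ4] = [1, 1]
r1 m[A→φ1] = [1, 1]
r2 m[φ0→L] = [10, 4]
r2 m[φ0→B] = [2, 12]
r2 m[φ1→L] = [6, 7]
r2 m[φ1→A] = [9, 4]
r2 m[φ2→B] = [9, 3]
r2 m[φ2→K] = [7, 5]
r2 m[φ3→B] = [3, 8]
r2 m[φ4→K] = [4, 6]
r2 m[L→φ0] = [6, 7]
r2 m[L→φ1] = [10, 4]
r2 m[B→φ0] = [27, 24]
r2 m[B→φ2] = [6, 96]
r2 m[B→φ3] = [18, 36]
r2 m[K→φ2] = [4, 6]
r2 m[K→φ4] = [7, 5]
r2 m[A→φ1] = [1, 1]
r3 m[φ0→L] = [243, 99]
r3 m[φ0→B] = [13, 75]
r3 m[φ1→L] = [6, 7]
r3 m[φ1→A] = [60, 28]
r3 m[φ2→B] = [44, 14]
r3 m[φ2→K] = [222, 120]
r3 m[φ3→B] = [3, 8]
r3 m[φ4→K] = [4, 6]
r3 m[L→φ0] = [6, 7]
r3 m[L→φ1] = [10, 4]
r3 m[B→φ0] = [27, 24]
r3 m[B→φ2] = [6, 96]
r3 m[B→φ3] = [18, 36]
r3 m[K→φ2] = [4, 6]
r3 m[K→φ4] = [7, 5]
r3 m[A→φ1] = [1, 1]
r4 m[φ0→L] = [243, 99]
r4 m[φ0→B] = [13, 75]
r4 m[φ1→L] = [6, 7]
r4 m[φ1→A] = [60, 28]
r4 m[φ2→B] = [44, 14]
r4 m[φ2→K] = [222, 120]
r4 m[φ3→B] = [3, 8]
r4 m[φ4→K] = [4, 6]
r4 m[L→φ0] = [6, 7]
r4 m[L→φ1] = [243, 99]
r4 m[B→φ0] = [132, 112]
r4 m[B→φ2] = [39, 600]
r4 m[B→φ3] = [572, 1050]
r4 m[K→φ2] = [4, 6]
r4 m[K→φ4] = [222, 120]
r4 m[A→φ1] = [1, 1]
r5 m[φ0→L] = [1140, 468]
r5 m[φ0→B] = [13, 75]
r5 m[φ1→L] = [6, 7]
r5 m[φ1→A] = [1467, 684]
r5 m[φ2→B] = [44, 14]
r5 m[φ2→K] = [1395, 756]
r5 m[φ3→B] = [3, 8]
r5 m[φ4→K] = [4, 6]
r5 m[L→φ0] = [6, 7]
r5 m[L→φ1] = [243, 99]
r5 m[B→φ0] = [132, 112]
r5 m[B→φ2] = [39, 600]
r5 m[B→φ3] = [572, 1050]
r5 m[K→φ2] = [4, 6]
r5 m[K→φ4] = [222, 120]
r5 m[A→φ1] = [1, 1]
r6 m[φ0→L] = [1140, 468]
r6 m[φ0→B] = [13, 75]
r6 m[φ1→L] = [6, 7]
r6 m[φ1→A] = [1467, 684]
r6 m[φ2→B] = [44, 14]
r6 m[φ2→K] = [1395, 756]
r6 m[φ3→B] = [3, 8]
r6 m[φ4→K] = [4, 6]
r6 m[L→φ0] = [6, 7]
r6 m[L→φ1] = [1140, 468]
r6 m[B→φ0] = [132, 112]
r6 m[B→φ2] = [39, 600]
r6 m[B→φ3] = [572, 1050]
r6 m[K→φ2] = [4, 6]
r6 m[K→φ4] = [1395, 756]
r6 m[A→φ1] = [1, 1]
r7 m[φ0→L] = [1140, 468]
r7 m[φ0→B] = [13, 75]
r7 m[φ1→L] = [6, 7]
r7 m[φ1→A] = [6900, 3216]
r7 m[φ2→B] = [44, 14]
r7 m[φ2→K] = [1395, 756]
r7 m[φ3→B] = [3, 8]
r7 m[φ4→K] = [4, 6]
r7 m[L→φ0] = [6, 7]
r7 m[L→φ1] = [1140, 468]
r7 m[B→φ0] = [132, 112]
r7 m[B→φ2] = [39, 600]
r7 m[B→φ3] = [572, 1050]
r7 m[K→φ2] = [4, 6]
r7 m[K→φ4] = [1395, 756]
r7 m[A→φ1] = [1, 1]
r8 m[φ0→L] = [1140, 468]
r8 m[φ0→B] = [13, 75]
r8 m[φ1→L] = [6, 7]
r8 m[φ1→A] = [6900, 3216]
r8 m[φ2→B] = [44, 14]
r8 m[φ2→K] = [1395, 756]
r8 m[φ3→B] = [3, 8]
r8 m[φ4→K] = [4, 6]
r8 m[L→φ0] = [6, 7]
r8 m[L→φ1] = [1140, 468]
r8 m[B→φ0] = [132, 112]
r8 m[B→φ2] = [39, 600]
r8 m[B→φ3] = [572, 1050]
r8 m[K→φ2] = [4, 6]
r8 m[K→φ4] = [1395, 756]
r8 m[A→φ1] = [1, 1]
fixed point reached at round 8
b[A] = ⊗ incoming = [6900, 3216]

b[A] = [6900, 3216]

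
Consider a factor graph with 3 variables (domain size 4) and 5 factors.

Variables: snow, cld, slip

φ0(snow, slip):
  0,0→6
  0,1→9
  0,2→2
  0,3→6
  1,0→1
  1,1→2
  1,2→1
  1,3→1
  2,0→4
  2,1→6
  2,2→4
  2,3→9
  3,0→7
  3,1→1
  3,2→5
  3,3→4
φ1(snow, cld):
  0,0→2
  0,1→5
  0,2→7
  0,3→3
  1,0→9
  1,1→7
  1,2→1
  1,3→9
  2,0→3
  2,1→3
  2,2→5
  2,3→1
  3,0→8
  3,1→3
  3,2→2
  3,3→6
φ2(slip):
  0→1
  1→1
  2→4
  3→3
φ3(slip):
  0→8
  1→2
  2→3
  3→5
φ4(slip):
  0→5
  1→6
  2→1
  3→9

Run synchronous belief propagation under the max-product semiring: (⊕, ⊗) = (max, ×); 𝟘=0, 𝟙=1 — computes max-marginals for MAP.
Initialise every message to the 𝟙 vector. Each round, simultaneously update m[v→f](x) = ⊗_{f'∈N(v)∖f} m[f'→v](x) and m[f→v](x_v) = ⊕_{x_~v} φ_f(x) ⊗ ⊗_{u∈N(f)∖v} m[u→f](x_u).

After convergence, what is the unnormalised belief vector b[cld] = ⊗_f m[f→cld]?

b[cld] = [4320, 4050, 6075, 3240]

init: all messages = 𝟙 over 4 values
r1 m[φ0→snow] = [9, 2, 9, 7]
r1 m[φ0→slip] = [7, 9, 5, 9]
r1 m[φ1→snow] = [7, 9, 5, 8]
r1 m[φ1→cld] = [9, 7, 7, 9]
r1 m[φ2→slip] = [1, 1, 4, 3]
r1 m[φ3→slip] = [8, 2, 3, 5]
r1 m[φ4→slip] = [5, 6, 1, 9]
r1 m[snow→φ0] = [1, 1, 1, 1]
r1 m[snow→φ1] = [1, 1, 1, 1]
r1 m[cld→φ1] = [1, 1, 1, 1]
r1 m[slip→φ0] = [1, 1, 1, 1]
r1 m[slip→φ2] = [1, 1, 1, 1]
r1 m[slip→φ3] = [1, 1, 1, 1]
r1 m[slip→φ4] = [1, 1, 1, 1]
r2 m[φ0→snow] = [9, 2, 9, 7]
r2 m[φ0→slip] = [7, 9, 5, 9]
r2 m[φ1→snow] = [7, 9, 5, 8]
r2 m[φ1→cld] = [9, 7, 7, 9]
r2 m[φ2→slip] = [1, 1, 4, 3]
r2 m[φ3→slip] = [8, 2, 3, 5]
r2 m[φ4→slip] = [5, 6, 1, 9]
r2 m[snow→φ0] = [7, 9, 5, 8]
r2 m[snow→φ1] = [9, 2, 9, 7]
r2 m[cld→φ1] = [1, 1, 1, 1]
r2 m[slip→φ0] = [40, 12, 12, 135]
r2 m[slip→φ2] = [280, 108, 15, 405]
r2 m[slip→φ3] = [35, 54, 20, 243]
r2 m[slip→φ4] = [56, 18, 60, 135]
r3 m[φ0→snow] = [810, 135, 1215, 540]
r3 m[φ0→slip] = [56, 63, 40, 45]
r3 m[φ1→snow] = [7, 9, 5, 8]
r3 m[φ1→cld] = [56, 45, 63, 42]
r3 m[φ2→slip] = [1, 1, 4, 3]
r3 m[φ3→slip] = [8, 2, 3, 5]
r3 m[φ4→slip] = [5, 6, 1, 9]
r3 m[snow→φ0] = [7, 9, 5, 8]
r3 m[snow→φ1] = [9, 2, 9, 7]
r3 m[cld→φ1] = [1, 1, 1, 1]
r3 m[slip→φ0] = [40, 12, 12, 135]
r3 m[slip→φ2] = [280, 108, 15, 405]
r3 m[slip→φ3] = [35, 54, 20, 243]
r3 m[slip→φ4] = [56, 18, 60, 135]
r4 m[φ0→snow] = [810, 135, 1215, 540]
r4 m[φ0→slip] = [56, 63, 40, 45]
r4 m[φ1→snow] = [7, 9, 5, 8]
r4 m[φ1→cld] = [56, 45, 63, 42]
r4 m[φ2→slip] = [1, 1, 4, 3]
r4 m[φ3→slip] = [8, 2, 3, 5]
r4 m[φ4→slip] = [5, 6, 1, 9]
r4 m[snow→φ0] = [7, 9, 5, 8]
r4 m[snow→φ1] = [810, 135, 1215, 540]
r4 m[cld→φ1] = [1, 1, 1, 1]
r4 m[slip→φ0] = [40, 12, 12, 135]
r4 m[slip→φ2] = [2240, 756, 120, 2025]
r4 m[slip→φ3] = [280, 378, 160, 1215]
r4 m[slip→φ4] = [448, 126, 480, 675]
r5 m[φ0→snow] = [810, 135, 1215, 540]
r5 m[φ0→slip] = [56, 63, 40, 45]
r5 m[φ1→snow] = [7, 9, 5, 8]
r5 m[φ1→cld] = [4320, 4050, 6075, 3240]
r5 m[φ2→slip] = [1, 1, 4, 3]
r5 m[φ3→slip] = [8, 2, 3, 5]
r5 m[φ4→slip] = [5, 6, 1, 9]
r5 m[snow→φ0] = [7, 9, 5, 8]
r5 m[snow→φ1] = [810, 135, 1215, 540]
r5 m[cld→φ1] = [1, 1, 1, 1]
r5 m[slip→φ0] = [40, 12, 12, 135]
r5 m[slip→φ2] = [2240, 756, 120, 2025]
r5 m[slip→φ3] = [280, 378, 160, 1215]
r5 m[slip→φ4] = [448, 126, 480, 675]
r6 m[φ0→snow] = [810, 135, 1215, 540]
r6 m[φ0→slip] = [56, 63, 40, 45]
r6 m[φ1→snow] = [7, 9, 5, 8]
r6 m[φ1→cld] = [4320, 4050, 6075, 3240]
r6 m[φ2→slip] = [1, 1, 4, 3]
r6 m[φ3→slip] = [8, 2, 3, 5]
r6 m[φ4→slip] = [5, 6, 1, 9]
r6 m[snow→φ0] = [7, 9, 5, 8]
r6 m[snow→φ1] = [810, 135, 1215, 540]
r6 m[cld→φ1] = [1, 1, 1, 1]
r6 m[slip→φ0] = [40, 12, 12, 135]
r6 m[slip→φ2] = [2240, 756, 120, 2025]
r6 m[slip→φ3] = [280, 378, 160, 1215]
r6 m[slip→φ4] = [448, 126, 480, 675]
fixed point reached at round 6
b[cld] = ⊗ incoming = [4320, 4050, 6075, 3240]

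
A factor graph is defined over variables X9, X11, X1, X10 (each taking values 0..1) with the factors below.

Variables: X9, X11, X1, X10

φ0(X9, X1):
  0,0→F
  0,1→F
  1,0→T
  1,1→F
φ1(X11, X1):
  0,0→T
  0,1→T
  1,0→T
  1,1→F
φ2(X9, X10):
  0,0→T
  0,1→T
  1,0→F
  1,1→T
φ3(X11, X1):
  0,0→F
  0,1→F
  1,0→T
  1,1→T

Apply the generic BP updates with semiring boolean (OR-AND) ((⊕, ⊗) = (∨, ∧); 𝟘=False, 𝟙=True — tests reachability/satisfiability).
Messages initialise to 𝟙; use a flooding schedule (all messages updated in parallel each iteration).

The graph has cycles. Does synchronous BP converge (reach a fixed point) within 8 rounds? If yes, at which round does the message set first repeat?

CONVERGED at round 5

init: all messages = 𝟙 over 2 values
r1 m[φ0→X9] = [F, T]
r1 m[φ0→X1] = [T, F]
r1 m[φ1→X11] = [T, T]
r1 m[φ1→X1] = [T, T]
r1 m[φ2→X9] = [T, T]
r1 m[φ2→X10] = [T, T]
r1 m[φ3→X11] = [F, T]
r1 m[φ3→X1] = [T, T]
r1 m[X9→φ0] = [T, T]
r1 m[X9→φ2] = [T, T]
r1 m[X11→φ1] = [T, T]
r1 m[X11→φ3] = [T, T]
r1 m[X1→φ0] = [T, T]
r1 m[X1→φ1] = [T, T]
r1 m[X1→φ3] = [T, T]
r1 m[X10→φ2] = [T, T]
r2 m[φ0→X9] = [F, T]
r2 m[φ0→X1] = [T, F]
r2 m[φ1→X11] = [T, T]
r2 m[φ1→X1] = [T, T]
r2 m[φ2→X9] = [T, T]
r2 m[φ2→X10] = [T, T]
r2 m[φ3→X11] = [F, T]
r2 m[φ3→X1] = [T, T]
r2 m[X9→φ0] = [T, T]
r2 m[X9→φ2] = [F, T]
r2 m[X11→φ1] = [F, T]
r2 m[X11→φ3] = [T, T]
r2 m[X1→φ0] = [T, T]
r2 m[X1→φ1] = [T, F]
r2 m[X1→φ3] = [T, F]
r2 m[X10→φ2] = [T, T]
r3 m[φ0→X9] = [F, T]
r3 m[φ0→X1] = [T, F]
r3 m[φ1→X11] = [T, T]
r3 m[φ1→X1] = [T, F]
r3 m[φ2→X9] = [T, T]
r3 m[φ2→X10] = [F, T]
r3 m[φ3→X11] = [F, T]
r3 m[φ3→X1] = [T, T]
r3 m[X9→φ0] = [T, T]
r3 m[X9→φ2] = [F, T]
r3 m[X11→φ1] = [F, T]
r3 m[X11→φ3] = [T, T]
r3 m[X1→φ0] = [T, T]
r3 m[X1→φ1] = [T, F]
r3 m[X1→φ3] = [T, F]
r3 m[X10→φ2] = [T, T]
r4 m[φ0→X9] = [F, T]
r4 m[φ0→X1] = [T, F]
r4 m[φ1→X11] = [T, T]
r4 m[φ1→X1] = [T, F]
r4 m[φ2→X9] = [T, T]
r4 m[φ2→X10] = [F, T]
r4 m[φ3→X11] = [F, T]
r4 m[φ3→X1] = [T, T]
r4 m[X9→φ0] = [T, T]
r4 m[X9→φ2] = [F, T]
r4 m[X11→φ1] = [F, T]
r4 m[X11→φ3] = [T, T]
r4 m[X1→φ0] = [T, F]
r4 m[X1→φ1] = [T, F]
r4 m[X1→φ3] = [T, F]
r4 m[X10→φ2] = [T, T]
r5 m[φ0→X9] = [F, T]
r5 m[φ0→X1] = [T, F]
r5 m[φ1→X11] = [T, T]
r5 m[φ1→X1] = [T, F]
r5 m[φ2→X9] = [T, T]
r5 m[φ2→X10] = [F, T]
r5 m[φ3→X11] = [F, T]
r5 m[φ3→X1] = [T, T]
r5 m[X9→φ0] = [T, T]
r5 m[X9→φ2] = [F, T]
r5 m[X11→φ1] = [F, T]
r5 m[X11→φ3] = [T, T]
r5 m[X1→φ0] = [T, F]
r5 m[X1→φ1] = [T, F]
r5 m[X1→φ3] = [T, F]
r5 m[X10→φ2] = [T, T]
fixed point reached at round 5
messages reach a fixed point at round 5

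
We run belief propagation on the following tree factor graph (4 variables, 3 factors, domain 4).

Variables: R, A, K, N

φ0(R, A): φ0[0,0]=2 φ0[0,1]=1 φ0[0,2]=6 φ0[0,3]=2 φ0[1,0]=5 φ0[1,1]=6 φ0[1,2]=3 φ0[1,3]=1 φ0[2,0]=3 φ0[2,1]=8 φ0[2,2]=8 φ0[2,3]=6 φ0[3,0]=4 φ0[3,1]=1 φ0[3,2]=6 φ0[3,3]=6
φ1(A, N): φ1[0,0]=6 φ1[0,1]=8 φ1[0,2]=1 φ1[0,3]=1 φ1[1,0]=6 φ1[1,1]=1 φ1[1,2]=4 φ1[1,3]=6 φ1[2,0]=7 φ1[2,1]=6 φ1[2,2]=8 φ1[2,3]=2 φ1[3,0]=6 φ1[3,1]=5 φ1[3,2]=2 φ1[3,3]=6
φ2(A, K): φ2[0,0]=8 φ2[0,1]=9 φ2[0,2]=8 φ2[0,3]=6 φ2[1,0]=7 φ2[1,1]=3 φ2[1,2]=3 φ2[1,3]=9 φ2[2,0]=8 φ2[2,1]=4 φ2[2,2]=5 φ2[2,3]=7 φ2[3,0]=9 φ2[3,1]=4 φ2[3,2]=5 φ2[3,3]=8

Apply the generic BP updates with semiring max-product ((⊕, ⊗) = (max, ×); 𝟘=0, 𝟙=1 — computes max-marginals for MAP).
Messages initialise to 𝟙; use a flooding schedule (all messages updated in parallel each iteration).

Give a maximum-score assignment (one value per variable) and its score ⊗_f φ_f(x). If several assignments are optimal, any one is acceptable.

assignment: (R=2, A=2, K=0, N=2); score = 512

init: all messages = 𝟙 over 4 values
r1 m[φ0→R] = [6, 6, 8, 6]
r1 m[φ0→A] = [5, 8, 8, 6]
r1 m[φ1→A] = [8, 6, 8, 6]
r1 m[φ1→N] = [7, 8, 8, 6]
r1 m[φ2→A] = [9, 9, 8, 9]
r1 m[φ2→K] = [9, 9, 8, 9]
r1 m[R→φ0] = [1, 1, 1, 1]
r1 m[A→φ0] = [1, 1, 1, 1]
r1 m[A→φ1] = [1, 1, 1, 1]
r1 m[A→φ2] = [1, 1, 1, 1]
r1 m[K→φ2] = [1, 1, 1, 1]
r1 m[N→φ1] = [1, 1, 1, 1]
r2 m[φ0→R] = [6, 6, 8, 6]
r2 m[φ0→A] = [5, 8, 8, 6]
r2 m[φ1→A] = [8, 6, 8, 6]
r2 m[φ1→N] = [7, 8, 8, 6]
r2 m[φ2→A] = [9, 9, 8, 9]
r2 m[φ2→K] = [9, 9, 8, 9]
r2 m[R→φ0] = [1, 1, 1, 1]
r2 m[A→φ0] = [72, 54, 64, 54]
r2 m[A→φ1] = [45, 72, 64, 54]
r2 m[A→φ2] = [40, 48, 64, 36]
r2 m[K→φ2] = [1, 1, 1, 1]
r2 m[N→φ1] = [1, 1, 1, 1]
r3 m[φ0→R] = [384, 360, 512, 384]
r3 m[φ0→A] = [5, 8, 8, 6]
r3 m[φ1→A] = [8, 6, 8, 6]
r3 m[φ1→N] = [448, 384, 512, 432]
r3 m[φ2→A] = [9, 9, 8, 9]
r3 m[φ2→K] = [512, 360, 320, 448]
r3 m[R→φ0] = [1, 1, 1, 1]
r3 m[A→φ0] = [72, 54, 64, 54]
r3 m[A→φ1] = [45, 72, 64, 54]
r3 m[A→φ2] = [40, 48, 64, 36]
r3 m[K→φ2] = [1, 1, 1, 1]
r3 m[N→φ1] = [1, 1, 1, 1]
r4 m[φ0→R] = [384, 360, 512, 384]
r4 m[φ0→A] = [5, 8, 8, 6]
r4 m[φ1→A] = [8, 6, 8, 6]
r4 m[φ1→N] = [448, 384, 512, 432]
r4 m[φ2→A] = [9, 9, 8, 9]
r4 m[φ2→K] = [512, 360, 320, 448]
r4 m[R→φ0] = [1, 1, 1, 1]
r4 m[A→φ0] = [72, 54, 64, 54]
r4 m[A→φ1] = [45, 72, 64, 54]
r4 m[A→φ2] = [40, 48, 64, 36]
r4 m[K→φ2] = [1, 1, 1, 1]
r4 m[N→φ1] = [1, 1, 1, 1]
fixed point reached at round 4
traceback from R: (R=2, A=2, K=0, N=2), score=512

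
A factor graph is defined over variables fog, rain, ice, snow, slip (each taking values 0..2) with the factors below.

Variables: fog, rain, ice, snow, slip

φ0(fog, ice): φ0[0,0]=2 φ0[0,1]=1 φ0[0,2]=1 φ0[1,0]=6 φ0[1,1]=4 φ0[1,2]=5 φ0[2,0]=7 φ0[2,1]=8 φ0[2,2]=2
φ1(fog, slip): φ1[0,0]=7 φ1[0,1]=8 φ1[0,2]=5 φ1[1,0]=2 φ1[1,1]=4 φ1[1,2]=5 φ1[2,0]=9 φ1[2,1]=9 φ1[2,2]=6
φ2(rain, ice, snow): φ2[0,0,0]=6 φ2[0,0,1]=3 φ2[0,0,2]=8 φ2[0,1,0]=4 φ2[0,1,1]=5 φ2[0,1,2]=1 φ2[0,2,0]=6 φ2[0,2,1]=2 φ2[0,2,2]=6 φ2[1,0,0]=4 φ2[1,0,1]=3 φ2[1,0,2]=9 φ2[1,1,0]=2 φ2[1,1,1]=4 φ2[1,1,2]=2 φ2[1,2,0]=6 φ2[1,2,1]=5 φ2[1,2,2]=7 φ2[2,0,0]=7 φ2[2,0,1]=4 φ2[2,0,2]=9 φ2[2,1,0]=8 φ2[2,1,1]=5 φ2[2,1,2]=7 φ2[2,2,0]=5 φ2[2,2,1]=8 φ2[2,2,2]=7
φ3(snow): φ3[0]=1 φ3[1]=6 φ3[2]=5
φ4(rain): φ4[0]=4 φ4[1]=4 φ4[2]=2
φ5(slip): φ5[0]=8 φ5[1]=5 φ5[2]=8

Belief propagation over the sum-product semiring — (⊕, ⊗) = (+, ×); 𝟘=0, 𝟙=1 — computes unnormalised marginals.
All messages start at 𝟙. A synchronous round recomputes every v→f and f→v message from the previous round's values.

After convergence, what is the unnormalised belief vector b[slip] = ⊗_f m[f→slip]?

init: all messages = 𝟙 over 3 values
r1 m[φ0→fog] = [4, 15, 17]
r1 m[φ0→ice] = [15, 13, 8]
r1 m[φ1→fog] = [20, 11, 24]
r1 m[φ1→slip] = [18, 21, 16]
r1 m[φ2→rain] = [41, 42, 60]
r1 m[φ2→ice] = [53, 38, 52]
r1 m[φ2→snow] = [48, 39, 56]
r1 m[φ3→snow] = [1, 6, 5]
r1 m[φ4→rain] = [4, 4, 2]
r1 m[φ5→slip] = [8, 5, 8]
r1 m[fog→φ0] = [1, 1, 1]
r1 m[fog→φ1] = [1, 1, 1]
r1 m[rain→φ2] = [1, 1, 1]
r1 m[rain→φ4] = [1, 1, 1]
r1 m[ice→φ0] = [1, 1, 1]
r1 m[ice→φ2] = [1, 1, 1]
r1 m[snow→φ2] = [1, 1, 1]
r1 m[snow→φ3] = [1, 1, 1]
r1 m[slip→φ1] = [1, 1, 1]
r1 m[slip→φ5] = [1, 1, 1]
r2 m[φ0→fog] = [4, 15, 17]
r2 m[φ0→ice] = [15, 13, 8]
r2 m[φ1→fog] = [20, 11, 24]
r2 m[φ1→slip] = [18, 21, 16]
r2 m[φ2→rain] = [41, 42, 60]
r2 m[φ2→ice] = [53, 38, 52]
r2 m[φ2→snow] = [48, 39, 56]
r2 m[φ3→snow] = [1, 6, 5]
r2 m[φ4→rain] = [4, 4, 2]
r2 m[φ5→slip] = [8, 5, 8]
r2 m[fog→φ0] = [20, 11, 24]
r2 m[fog→φ1] = [4, 15, 17]
r2 m[rain→φ2] = [4, 4, 2]
r2 m[rain→φ4] = [41, 42, 60]
r2 m[ice→φ0] = [53, 38, 52]
r2 m[ice→φ2] = [15, 13, 8]
r2 m[snow→φ2] = [1, 6, 5]
r2 m[snow→φ3] = [48, 39, 56]
r2 m[slip→φ1] = [8, 5, 8]
r2 m[slip→φ5] = [18, 21, 16]
r3 m[φ0→fog] = [196, 730, 779]
r3 m[φ0→ice] = [274, 256, 123]
r3 m[φ1→fog] = [136, 76, 165]
r3 m[φ1→slip] = [211, 245, 197]
r3 m[φ2→rain] = [1851, 2041, 2793]
r3 m[φ2→ice] = [676, 446, 652]
r3 m[φ2→snow] = [1794, 1430, 2156]
r3 m[φ3→snow] = [1, 6, 5]
r3 m[φ4→rain] = [4, 4, 2]
r3 m[φ5→slip] = [8, 5, 8]
r3 m[fog→φ0] = [20, 11, 24]
r3 m[fog→φ1] = [4, 15, 17]
r3 m[rain→φ2] = [4, 4, 2]
r3 m[rain→φ4] = [41, 42, 60]
r3 m[ice→φ0] = [53, 38, 52]
r3 m[ice→φ2] = [15, 13, 8]
r3 m[snow→φ2] = [1, 6, 5]
r3 m[snow→φ3] = [48, 39, 56]
r3 m[slip→φ1] = [8, 5, 8]
r3 m[slip→φ5] = [18, 21, 16]
r4 m[φ0→fog] = [196, 730, 779]
r4 m[φ0→ice] = [274, 256, 123]
r4 m[φ1→fog] = [136, 76, 165]
r4 m[φ1→slip] = [211, 245, 197]
r4 m[φ2→rain] = [1851, 2041, 2793]
r4 m[φ2→ice] = [676, 446, 652]
r4 m[φ2→snow] = [1794, 1430, 2156]
r4 m[φ3→snow] = [1, 6, 5]
r4 m[φ4→rain] = [4, 4, 2]
r4 m[φ5→slip] = [8, 5, 8]
r4 m[fog→φ0] = [136, 76, 165]
r4 m[fog→φ1] = [196, 730, 779]
r4 m[rain→φ2] = [4, 4, 2]
r4 m[rain→φ4] = [1851, 2041, 2793]
r4 m[ice→φ0] = [676, 446, 652]
r4 m[ice→φ2] = [274, 256, 123]
r4 m[snow→φ2] = [1, 6, 5]
r4 m[snow→φ3] = [1794, 1430, 2156]
r4 m[slip→φ1] = [8, 5, 8]
r4 m[slip→φ5] = [211, 245, 197]
r5 m[φ0→fog] = [2450, 9100, 9604]
r5 m[φ0→ice] = [1883, 1760, 846]
r5 m[φ1→fog] = [136, 76, 165]
r5 m[φ1→slip] = [9843, 11499, 9304]
r5 m[φ2→rain] = [33424, 36307, 50336]
r5 m[φ2→ice] = [676, 446, 652]
r5 m[φ2→snow] = [32170, 25956, 38338]
r5 m[φ3→snow] = [1, 6, 5]
r5 m[φ4→rain] = [4, 4, 2]
r5 m[φ5→slip] = [8, 5, 8]
r5 m[fog→φ0] = [136, 76, 165]
r5 m[fog→φ1] = [196, 730, 779]
r5 m[rain→φ2] = [4, 4, 2]
r5 m[rain→φ4] = [1851, 2041, 2793]
r5 m[ice→φ0] = [676, 446, 652]
r5 m[ice→φ2] = [274, 256, 123]
r5 m[snow→φ2] = [1, 6, 5]
r5 m[snow→φ3] = [1794, 1430, 2156]
r5 m[slip→φ1] = [8, 5, 8]
r5 m[slip→φ5] = [211, 245, 197]
r6 m[φ0→fog] = [2450, 9100, 9604]
r6 m[φ0→ice] = [1883, 1760, 846]
r6 m[φ1→fog] = [136, 76, 165]
r6 m[φ1→slip] = [9843, 11499, 9304]
r6 m[φ2→rain] = [33424, 36307, 50336]
r6 m[φ2→ice] = [676, 446, 652]
r6 m[φ2→snow] = [32170, 25956, 38338]
r6 m[φ3→snow] = [1, 6, 5]
r6 m[φ4→rain] = [4, 4, 2]
r6 m[φ5→slip] = [8, 5, 8]
r6 m[fog→φ0] = [136, 76, 165]
r6 m[fog→φ1] = [2450, 9100, 9604]
r6 m[rain→φ2] = [4, 4, 2]
r6 m[rain→φ4] = [33424, 36307, 50336]
r6 m[ice→φ0] = [676, 446, 652]
r6 m[ice→φ2] = [1883, 1760, 846]
r6 m[snow→φ2] = [1, 6, 5]
r6 m[snow→φ3] = [32170, 25956, 38338]
r6 m[slip→φ1] = [8, 5, 8]
r6 m[slip→φ5] = [9843, 11499, 9304]
r7 m[φ0→fog] = [2450, 9100, 9604]
r7 m[φ0→ice] = [1883, 1760, 846]
r7 m[φ1→fog] = [136, 76, 165]
r7 m[φ1→slip] = [121786, 142436, 115374]
r7 m[φ2→rain] = [229760, 249587, 346036]
r7 m[φ2→ice] = [676, 446, 652]
r7 m[φ2→snow] = [221150, 178440, 263534]
r7 m[φ3→snow] = [1, 6, 5]
r7 m[φ4→rain] = [4, 4, 2]
r7 m[φ5→slip] = [8, 5, 8]
r7 m[fog→φ0] = [136, 76, 165]
r7 m[fog→φ1] = [2450, 9100, 9604]
r7 m[rain→φ2] = [4, 4, 2]
r7 m[rain→φ4] = [33424, 36307, 50336]
r7 m[ice→φ0] = [676, 446, 652]
r7 m[ice→φ2] = [1883, 1760, 846]
r7 m[snow→φ2] = [1, 6, 5]
r7 m[snow→φ3] = [32170, 25956, 38338]
r7 m[slip→φ1] = [8, 5, 8]
r7 m[slip→φ5] = [9843, 11499, 9304]
r8 m[φ0→fog] = [2450, 9100, 9604]
r8 m[φ0→ice] = [1883, 1760, 846]
r8 m[φ1→fog] = [136, 76, 165]
r8 m[φ1→slip] = [121786, 142436, 115374]
r8 m[φ2→rain] = [229760, 249587, 346036]
r8 m[φ2→ice] = [676, 446, 652]
r8 m[φ2→snow] = [221150, 178440, 263534]
r8 m[φ3→snow] = [1, 6, 5]
r8 m[φ4→rain] = [4, 4, 2]
r8 m[φ5→slip] = [8, 5, 8]
r8 m[fog→φ0] = [136, 76, 165]
r8 m[fog→φ1] = [2450, 9100, 9604]
r8 m[rain→φ2] = [4, 4, 2]
r8 m[rain→φ4] = [229760, 249587, 346036]
r8 m[ice→φ0] = [676, 446, 652]
r8 m[ice→φ2] = [1883, 1760, 846]
r8 m[snow→φ2] = [1, 6, 5]
r8 m[snow→φ3] = [221150, 178440, 263534]
r8 m[slip→φ1] = [8, 5, 8]
r8 m[slip→φ5] = [121786, 142436, 115374]
r9 m[φ0→fog] = [2450, 9100, 9604]
r9 m[φ0→ice] = [1883, 1760, 846]
r9 m[φ1→fog] = [136, 76, 165]
r9 m[φ1→slip] = [121786, 142436, 115374]
r9 m[φ2→rain] = [229760, 249587, 346036]
r9 m[φ2→ice] = [676, 446, 652]
r9 m[φ2→snow] = [221150, 178440, 263534]
r9 m[φ3→snow] = [1, 6, 5]
r9 m[φ4→rain] = [4, 4, 2]
r9 m[φ5→slip] = [8, 5, 8]
r9 m[fog→φ0] = [136, 76, 165]
r9 m[fog→φ1] = [2450, 9100, 9604]
r9 m[rain→φ2] = [4, 4, 2]
r9 m[rain→φ4] = [229760, 249587, 346036]
r9 m[ice→φ0] = [676, 446, 652]
r9 m[ice→φ2] = [1883, 1760, 846]
r9 m[snow→φ2] = [1, 6, 5]
r9 m[snow→φ3] = [221150, 178440, 263534]
r9 m[slip→φ1] = [8, 5, 8]
r9 m[slip→φ5] = [121786, 142436, 115374]
fixed point reached at round 9
b[slip] = ⊗ incoming = [974288, 712180, 922992]

b[slip] = [974288, 712180, 922992]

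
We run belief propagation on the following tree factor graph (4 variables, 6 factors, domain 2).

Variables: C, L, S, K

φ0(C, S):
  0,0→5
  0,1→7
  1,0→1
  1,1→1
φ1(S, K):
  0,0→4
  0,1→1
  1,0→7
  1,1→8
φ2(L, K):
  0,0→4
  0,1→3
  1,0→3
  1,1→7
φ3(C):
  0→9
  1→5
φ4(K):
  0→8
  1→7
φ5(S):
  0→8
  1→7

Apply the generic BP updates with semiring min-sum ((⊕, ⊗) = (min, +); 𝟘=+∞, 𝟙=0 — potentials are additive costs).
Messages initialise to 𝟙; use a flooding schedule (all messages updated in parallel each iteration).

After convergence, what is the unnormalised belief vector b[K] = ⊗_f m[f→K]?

b[K] = [29, 25]

init: all messages = 𝟙 over 2 values
r1 m[φ0→C] = [5, 1]
r1 m[φ0→S] = [1, 1]
r1 m[φ1→S] = [1, 7]
r1 m[φ1→K] = [4, 1]
r1 m[φ2→L] = [3, 3]
r1 m[φ2→K] = [3, 3]
r1 m[φ3→C] = [9, 5]
r1 m[φ4→K] = [8, 7]
r1 m[φ5→S] = [8, 7]
r1 m[C→φ0] = [0, 0]
r1 m[C→φ3] = [0, 0]
r1 m[L→φ2] = [0, 0]
r1 m[S→φ0] = [0, 0]
r1 m[S→φ1] = [0, 0]
r1 m[S→φ5] = [0, 0]
r1 m[K→φ1] = [0, 0]
r1 m[K→φ2] = [0, 0]
r1 m[K→φ4] = [0, 0]
r2 m[φ0→C] = [5, 1]
r2 m[φ0→S] = [1, 1]
r2 m[φ1→S] = [1, 7]
r2 m[φ1→K] = [4, 1]
r2 m[φ2→L] = [3, 3]
r2 m[φ2→K] = [3, 3]
r2 m[φ3→C] = [9, 5]
r2 m[φ4→K] = [8, 7]
r2 m[φ5→S] = [8, 7]
r2 m[C→φ0] = [9, 5]
r2 m[C→φ3] = [5, 1]
r2 m[L→φ2] = [0, 0]
r2 m[S→φ0] = [9, 14]
r2 m[S→φ1] = [9, 8]
r2 m[S→φ5] = [2, 8]
r2 m[K→φ1] = [11, 10]
r2 m[K→φ2] = [12, 8]
r2 m[K→φ4] = [7, 4]
r3 m[φ0→C] = [14, 10]
r3 m[φ0→S] = [6, 6]
r3 m[φ1→S] = [11, 18]
r3 m[φ1→K] = [13, 10]
r3 m[φ2→L] = [11, 15]
r3 m[φ2→K] = [3, 3]
r3 m[φ3→C] = [9, 5]
r3 m[φ4→K] = [8, 7]
r3 m[φ5→S] = [8, 7]
r3 m[C→φ0] = [9, 5]
r3 m[C→φ3] = [5, 1]
r3 m[L→φ2] = [0, 0]
r3 m[S→φ0] = [9, 14]
r3 m[S→φ1] = [9, 8]
r3 m[S→φ5] = [2, 8]
r3 m[K→φ1] = [11, 10]
r3 m[K→φ2] = [12, 8]
r3 m[K→φ4] = [7, 4]
r4 m[φ0→C] = [14, 10]
r4 m[φ0→S] = [6, 6]
r4 m[φ1→S] = [11, 18]
r4 m[φ1→K] = [13, 10]
r4 m[φ2→L] = [11, 15]
r4 m[φ2→K] = [3, 3]
r4 m[φ3→C] = [9, 5]
r4 m[φ4→K] = [8, 7]
r4 m[φ5→S] = [8, 7]
r4 m[C→φ0] = [9, 5]
r4 m[C→φ3] = [14, 10]
r4 m[L→φ2] = [0, 0]
r4 m[S→φ0] = [19, 25]
r4 m[S→φ1] = [14, 13]
r4 m[S→φ5] = [17, 24]
r4 m[K→φ1] = [11, 10]
r4 m[K→φ2] = [21, 17]
r4 m[K→φ4] = [16, 13]
r5 m[φ0→C] = [24, 20]
r5 m[φ0→S] = [6, 6]
r5 m[φ1→S] = [11, 18]
r5 m[φ1→K] = [18, 15]
r5 m[φ2→L] = [20, 24]
r5 m[φ2→K] = [3, 3]
r5 m[φ3→C] = [9, 5]
r5 m[φ4→K] = [8, 7]
r5 m[φ5→S] = [8, 7]
r5 m[C→φ0] = [9, 5]
r5 m[C→φ3] = [14, 10]
r5 m[L→φ2] = [0, 0]
r5 m[S→φ0] = [19, 25]
r5 m[S→φ1] = [14, 13]
r5 m[S→φ5] = [17, 24]
r5 m[K→φ1] = [11, 10]
r5 m[K→φ2] = [21, 17]
r5 m[K→φ4] = [16, 13]
r6 m[φ0→C] = [24, 20]
r6 m[φ0→S] = [6, 6]
r6 m[φ1→S] = [11, 18]
r6 m[φ1→K] = [18, 15]
r6 m[φ2→L] = [20, 24]
r6 m[φ2→K] = [3, 3]
r6 m[φ3→C] = [9, 5]
r6 m[φ4→K] = [8, 7]
r6 m[φ5→S] = [8, 7]
r6 m[C→φ0] = [9, 5]
r6 m[C→φ3] = [24, 20]
r6 m[L→φ2] = [0, 0]
r6 m[S→φ0] = [19, 25]
r6 m[S→φ1] = [14, 13]
r6 m[S→φ5] = [17, 24]
r6 m[K→φ1] = [11, 10]
r6 m[K→φ2] = [26, 22]
r6 m[K→φ4] = [21, 18]
r7 m[φ0→C] = [24, 20]
r7 m[φ0→S] = [6, 6]
r7 m[φ1→S] = [11, 18]
r7 m[φ1→K] = [18, 15]
r7 m[φ2→L] = [25, 29]
r7 m[φ2→K] = [3, 3]
r7 m[φ3→C] = [9, 5]
r7 m[φ4→K] = [8, 7]
r7 m[φ5→S] = [8, 7]
r7 m[C→φ0] = [9, 5]
r7 m[C→φ3] = [24, 20]
r7 m[L→φ2] = [0, 0]
r7 m[S→φ0] = [19, 25]
r7 m[S→φ1] = [14, 13]
r7 m[S→φ5] = [17, 24]
r7 m[K→φ1] = [11, 10]
r7 m[K→φ2] = [26, 22]
r7 m[K→φ4] = [21, 18]
r8 m[φ0→C] = [24, 20]
r8 m[φ0→S] = [6, 6]
r8 m[φ1→S] = [11, 18]
r8 m[φ1→K] = [18, 15]
r8 m[φ2→L] = [25, 29]
r8 m[φ2→K] = [3, 3]
r8 m[φ3→C] = [9, 5]
r8 m[φ4→K] = [8, 7]
r8 m[φ5→S] = [8, 7]
r8 m[C→φ0] = [9, 5]
r8 m[C→φ3] = [24, 20]
r8 m[L→φ2] = [0, 0]
r8 m[S→φ0] = [19, 25]
r8 m[S→φ1] = [14, 13]
r8 m[S→φ5] = [17, 24]
r8 m[K→φ1] = [11, 10]
r8 m[K→φ2] = [26, 22]
r8 m[K→φ4] = [21, 18]
fixed point reached at round 8
b[K] = ⊗ incoming = [29, 25]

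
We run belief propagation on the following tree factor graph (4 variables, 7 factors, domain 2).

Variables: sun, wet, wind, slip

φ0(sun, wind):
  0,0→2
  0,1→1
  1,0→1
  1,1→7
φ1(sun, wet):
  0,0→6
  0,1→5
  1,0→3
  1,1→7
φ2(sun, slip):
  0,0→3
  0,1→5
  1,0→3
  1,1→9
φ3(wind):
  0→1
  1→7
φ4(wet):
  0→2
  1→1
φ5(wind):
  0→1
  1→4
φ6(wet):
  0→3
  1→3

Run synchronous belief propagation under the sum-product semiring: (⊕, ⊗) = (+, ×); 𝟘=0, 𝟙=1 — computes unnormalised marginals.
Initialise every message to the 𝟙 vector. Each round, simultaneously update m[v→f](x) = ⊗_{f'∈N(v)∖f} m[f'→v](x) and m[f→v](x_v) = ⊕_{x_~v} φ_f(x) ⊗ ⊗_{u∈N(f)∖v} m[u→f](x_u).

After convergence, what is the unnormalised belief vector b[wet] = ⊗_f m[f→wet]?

init: all messages = 𝟙 over 2 values
r1 m[φ0→sun] = [3, 8]
r1 m[φ0→wind] = [3, 8]
r1 m[φ1→sun] = [11, 10]
r1 m[φ1→wet] = [9, 12]
r1 m[φ2→sun] = [8, 12]
r1 m[φ2→slip] = [6, 14]
r1 m[φ3→wind] = [1, 7]
r1 m[φ4→wet] = [2, 1]
r1 m[φ5→wind] = [1, 4]
r1 m[φ6→wet] = [3, 3]
r1 m[sun→φ0] = [1, 1]
r1 m[sun→φ1] = [1, 1]
r1 m[sun→φ2] = [1, 1]
r1 m[wet→φ1] = [1, 1]
r1 m[wet→φ4] = [1, 1]
r1 m[wet→φ6] = [1, 1]
r1 m[wind→φ0] = [1, 1]
r1 m[wind→φ3] = [1, 1]
r1 m[wind→φ5] = [1, 1]
r1 m[slip→φ2] = [1, 1]
r2 m[φ0→sun] = [3, 8]
r2 m[φ0→wind] = [3, 8]
r2 m[φ1→sun] = [11, 10]
r2 m[φ1→wet] = [9, 12]
r2 m[φ2→sun] = [8, 12]
r2 m[φ2→slip] = [6, 14]
r2 m[φ3→wind] = [1, 7]
r2 m[φ4→wet] = [2, 1]
r2 m[φ5→wind] = [1, 4]
r2 m[φ6→wet] = [3, 3]
r2 m[sun→φ0] = [88, 120]
r2 m[sun→φ1] = [24, 96]
r2 m[sun→φ2] = [33, 80]
r2 m[wet→φ1] = [6, 3]
r2 m[wet→φ4] = [27, 36]
r2 m[wet→φ6] = [18, 12]
r2 m[wind→φ0] = [1, 28]
r2 m[wind→φ3] = [3, 32]
r2 m[wind→φ5] = [3, 56]
r2 m[slip→φ2] = [1, 1]
r3 m[φ0→sun] = [30, 197]
r3 m[φ0→wind] = [296, 928]
r3 m[φ1→sun] = [51, 39]
r3 m[φ1→wet] = [432, 792]
r3 m[φ2→sun] = [8, 12]
r3 m[φ2→slip] = [339, 885]
r3 m[φ3→wind] = [1, 7]
r3 m[φ4→wet] = [2, 1]
r3 m[φ5→wind] = [1, 4]
r3 m[φ6→wet] = [3, 3]
r3 m[sun→φ0] = [88, 120]
r3 m[sun→φ1] = [24, 96]
r3 m[sun→φ2] = [33, 80]
r3 m[wet→φ1] = [6, 3]
r3 m[wet→φ4] = [27, 36]
r3 m[wet→φ6] = [18, 12]
r3 m[wind→φ0] = [1, 28]
r3 m[wind→φ3] = [3, 32]
r3 m[wind→φ5] = [3, 56]
r3 m[slip→φ2] = [1, 1]
r4 m[φ0→sun] = [30, 197]
r4 m[φ0→wind] = [296, 928]
r4 m[φ1→sun] = [51, 39]
r4 m[φ1→wet] = [432, 792]
r4 m[φ2→sun] = [8, 12]
r4 m[φ2→slip] = [339, 885]
r4 m[φ3→wind] = [1, 7]
r4 m[φ4→wet] = [2, 1]
r4 m[φ5→wind] = [1, 4]
r4 m[φ6→wet] = [3, 3]
r4 m[sun→φ0] = [408, 468]
r4 m[sun→φ1] = [240, 2364]
r4 m[sun→φ2] = [1530, 7683]
r4 m[wet→φ1] = [6, 3]
r4 m[wet→φ4] = [1296, 2376]
r4 m[wet→φ6] = [864, 792]
r4 m[wind→φ0] = [1, 28]
r4 m[wind→φ3] = [296, 3712]
r4 m[wind→φ5] = [296, 6496]
r4 m[slip→φ2] = [1, 1]
r5 m[φ0→sun] = [30, 197]
r5 m[φ0→wind] = [1284, 3684]
r5 m[φ1→sun] = [51, 39]
r5 m[φ1→wet] = [8532, 17748]
r5 m[φ2→sun] = [8, 12]
r5 m[φ2→slip] = [27639, 76797]
r5 m[φ3→wind] = [1, 7]
r5 m[φ4→wet] = [2, 1]
r5 m[φ5→wind] = [1, 4]
r5 m[φ6→wet] = [3, 3]
r5 m[sun→φ0] = [408, 468]
r5 m[sun→φ1] = [240, 2364]
r5 m[sun→φ2] = [1530, 7683]
r5 m[wet→φ1] = [6, 3]
r5 m[wet→φ4] = [1296, 2376]
r5 m[wet→φ6] = [864, 792]
r5 m[wind→φ0] = [1, 28]
r5 m[wind→φ3] = [296, 3712]
r5 m[wind→φ5] = [296, 6496]
r5 m[slip→φ2] = [1, 1]
r6 m[φ0→sun] = [30, 197]
r6 m[φ0→wind] = [1284, 3684]
r6 m[φ1→sun] = [51, 39]
r6 m[φ1→wet] = [8532, 17748]
r6 m[φ2→sun] = [8, 12]
r6 m[φ2→slip] = [27639, 76797]
r6 m[φ3→wind] = [1, 7]
r6 m[φ4→wet] = [2, 1]
r6 m[φ5→wind] = [1, 4]
r6 m[φ6→wet] = [3, 3]
r6 m[sun→φ0] = [408, 468]
r6 m[sun→φ1] = [240, 2364]
r6 m[sun→φ2] = [1530, 7683]
r6 m[wet→φ1] = [6, 3]
r6 m[wet→φ4] = [25596, 53244]
r6 m[wet→φ6] = [17064, 17748]
r6 m[wind→φ0] = [1, 28]
r6 m[wind→φ3] = [1284, 14736]
r6 m[wind→φ5] = [1284, 25788]
r6 m[slip→φ2] = [1, 1]
r7 m[φ0→sun] = [30, 197]
r7 m[φ0→wind] = [1284, 3684]
r7 m[φ1→sun] = [51, 39]
r7 m[φ1→wet] = [8532, 17748]
r7 m[φ2→sun] = [8, 12]
r7 m[φ2→slip] = [27639, 76797]
r7 m[φ3→wind] = [1, 7]
r7 m[φ4→wet] = [2, 1]
r7 m[φ5→wind] = [1, 4]
r7 m[φ6→wet] = [3, 3]
r7 m[sun→φ0] = [408, 468]
r7 m[sun→φ1] = [240, 2364]
r7 m[sun→φ2] = [1530, 7683]
r7 m[wet→φ1] = [6, 3]
r7 m[wet→φ4] = [25596, 53244]
r7 m[wet→φ6] = [17064, 17748]
r7 m[wind→φ0] = [1, 28]
r7 m[wind→φ3] = [1284, 14736]
r7 m[wind→φ5] = [1284, 25788]
r7 m[slip→φ2] = [1, 1]
fixed point reached at round 7
b[wet] = ⊗ incoming = [51192, 53244]

b[wet] = [51192, 53244]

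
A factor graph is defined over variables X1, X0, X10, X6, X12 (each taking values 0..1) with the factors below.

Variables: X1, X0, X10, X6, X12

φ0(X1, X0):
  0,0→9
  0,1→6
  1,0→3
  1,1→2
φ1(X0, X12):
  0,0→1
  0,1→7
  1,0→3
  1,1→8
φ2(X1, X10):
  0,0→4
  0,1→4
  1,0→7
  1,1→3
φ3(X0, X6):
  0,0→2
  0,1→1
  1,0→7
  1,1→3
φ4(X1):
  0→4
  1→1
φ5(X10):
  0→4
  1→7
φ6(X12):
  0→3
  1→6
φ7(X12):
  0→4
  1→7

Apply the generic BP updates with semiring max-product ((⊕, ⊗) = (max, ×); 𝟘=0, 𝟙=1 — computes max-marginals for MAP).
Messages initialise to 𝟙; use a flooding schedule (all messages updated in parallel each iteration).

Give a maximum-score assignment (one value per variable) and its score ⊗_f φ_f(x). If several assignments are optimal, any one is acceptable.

init: all messages = 𝟙 over 2 values
r1 m[φ0→X1] = [9, 3]
r1 m[φ0→X0] = [9, 6]
r1 m[φ1→X0] = [7, 8]
r1 m[φ1→X12] = [3, 8]
r1 m[φ2→X1] = [4, 7]
r1 m[φ2→X10] = [7, 4]
r1 m[φ3→X0] = [2, 7]
r1 m[φ3→X6] = [7, 3]
r1 m[φ4→X1] = [4, 1]
r1 m[φ5→X10] = [4, 7]
r1 m[φ6→X12] = [3, 6]
r1 m[φ7→X12] = [4, 7]
r1 m[X1→φ0] = [1, 1]
r1 m[X1→φ2] = [1, 1]
r1 m[X1→φ4] = [1, 1]
r1 m[X0→φ0] = [1, 1]
r1 m[X0→φ1] = [1, 1]
r1 m[X0→φ3] = [1, 1]
r1 m[X10→φ2] = [1, 1]
r1 m[X10→φ5] = [1, 1]
r1 m[X6→φ3] = [1, 1]
r1 m[X12→φ1] = [1, 1]
r1 m[X12→φ6] = [1, 1]
r1 m[X12→φ7] = [1, 1]
r2 m[φ0→X1] = [9, 3]
r2 m[φ0→X0] = [9, 6]
r2 m[φ1→X0] = [7, 8]
r2 m[φ1→X12] = [3, 8]
r2 m[φ2→X1] = [4, 7]
r2 m[φ2→X10] = [7, 4]
r2 m[φ3→X0] = [2, 7]
r2 m[φ3→X6] = [7, 3]
r2 m[φ4→X1] = [4, 1]
r2 m[φ5→X10] = [4, 7]
r2 m[φ6→X12] = [3, 6]
r2 m[φ7→X12] = [4, 7]
r2 m[X1→φ0] = [16, 7]
r2 m[X1→φ2] = [36, 3]
r2 m[X1→φ4] = [36, 21]
r2 m[X0→φ0] = [14, 56]
r2 m[X0→φ1] = [18, 42]
r2 m[X0→φ3] = [63, 48]
r2 m[X10→φ2] = [4, 7]
r2 m[X10→φ5] = [7, 4]
r2 m[X6→φ3] = [1, 1]
r2 m[X12→φ1] = [12, 42]
r2 m[X12→φ6] = [12, 56]
r2 m[X12→φ7] = [9, 48]
r3 m[φ0→X1] = [336, 112]
r3 m[φ0→X0] = [144, 96]
r3 m[φ1→X0] = [294, 336]
r3 m[φ1→X12] = [126, 336]
r3 m[φ2→X1] = [28, 28]
r3 m[φ2→X10] = [144, 144]
r3 m[φ3→X0] = [2, 7]
r3 m[φ3→X6] = [336, 144]
r3 m[φ4→X1] = [4, 1]
r3 m[φ5→X10] = [4, 7]
r3 m[φ6→X12] = [3, 6]
r3 m[φ7→X12] = [4, 7]
r3 m[X1→φ0] = [16, 7]
r3 m[X1→φ2] = [36, 3]
r3 m[X1→φ4] = [36, 21]
r3 m[X0→φ0] = [14, 56]
r3 m[X0→φ1] = [18, 42]
r3 m[X0→φ3] = [63, 48]
r3 m[X10→φ2] = [4, 7]
r3 m[X10→φ5] = [7, 4]
r3 m[X6→φ3] = [1, 1]
r3 m[X12→φ1] = [12, 42]
r3 m[X12→φ6] = [12, 56]
r3 m[X12→φ7] = [9, 48]
r4 m[φ0→X1] = [336, 112]
r4 m[φ0→X0] = [144, 96]
r4 m[φ1→X0] = [294, 336]
r4 m[φ1→X12] = [126, 336]
r4 m[φ2→X1] = [28, 28]
r4 m[φ2→X10] = [144, 144]
r4 m[φ3→X0] = [2, 7]
r4 m[φ3→X6] = [336, 144]
r4 m[φ4→X1] = [4, 1]
r4 m[φ5→X10] = [4, 7]
r4 m[φ6→X12] = [3, 6]
r4 m[φ7→X12] = [4, 7]
r4 m[X1→φ0] = [112, 28]
r4 m[X1→φ2] = [1344, 112]
r4 m[X1→φ4] = [9408, 3136]
r4 m[X0→φ0] = [588, 2352]
r4 m[X0→φ1] = [288, 672]
r4 m[X0→φ3] = [42336, 32256]
r4 m[X10→φ2] = [4, 7]
r4 m[X10→φ5] = [144, 144]
r4 m[X6→φ3] = [1, 1]
r4 m[X12→φ1] = [12, 42]
r4 m[X12→φ6] = [504, 2352]
r4 m[X12→φ7] = [378, 2016]
r5 m[φ0→X1] = [14112, 4704]
r5 m[φ0→X0] = [1008, 672]
r5 m[φ1→X0] = [294, 336]
r5 m[φ1→X12] = [2016, 5376]
r5 m[φ2→X1] = [28, 28]
r5 m[φ2→X10] = [5376, 5376]
r5 m[φ3→X0] = [2, 7]
r5 m[φ3→X6] = [225792, 96768]
r5 m[φ4→X1] = [4, 1]
r5 m[φ5→X10] = [4, 7]
r5 m[φ6→X12] = [3, 6]
r5 m[φ7→X12] = [4, 7]
r5 m[X1→φ0] = [112, 28]
r5 m[X1→φ2] = [1344, 112]
r5 m[X1→φ4] = [9408, 3136]
r5 m[X0→φ0] = [588, 2352]
r5 m[X0→φ1] = [288, 672]
r5 m[X0→φ3] = [42336, 32256]
r5 m[X10→φ2] = [4, 7]
r5 m[X10→φ5] = [144, 144]
r5 m[X6→φ3] = [1, 1]
r5 m[X12→φ1] = [12, 42]
r5 m[X12→φ6] = [504, 2352]
r5 m[X12→φ7] = [378, 2016]
r6 m[φ0→X1] = [14112, 4704]
r6 m[φ0→X0] = [1008, 672]
r6 m[φ1→X0] = [294, 336]
r6 m[φ1→X12] = [2016, 5376]
r6 m[φ2→X1] = [28, 28]
r6 m[φ2→X10] = [5376, 5376]
r6 m[φ3→X0] = [2, 7]
r6 m[φ3→X6] = [225792, 96768]
r6 m[φ4→X1] = [4, 1]
r6 m[φ5→X10] = [4, 7]
r6 m[φ6→X12] = [3, 6]
r6 m[φ7→X12] = [4, 7]
r6 m[X1→φ0] = [112, 28]
r6 m[X1→φ2] = [56448, 4704]
r6 m[X1→φ4] = [395136, 131712]
r6 m[X0→φ0] = [588, 2352]
r6 m[X0→φ1] = [2016, 4704]
r6 m[X0→φ3] = [296352, 225792]
r6 m[X10→φ2] = [4, 7]
r6 m[X10→φ5] = [5376, 5376]
r6 m[X6→φ3] = [1, 1]
r6 m[X12→φ1] = [12, 42]
r6 m[X12→φ6] = [8064, 37632]
r6 m[X12→φ7] = [6048, 32256]
r7 m[φ0→X1] = [14112, 4704]
r7 m[φ0→X0] = [1008, 672]
r7 m[φ1→X0] = [294, 336]
r7 m[φ1→X12] = [14112, 37632]
r7 m[φ2→X1] = [28, 28]
r7 m[φ2→X10] = [225792, 225792]
r7 m[φ3→X0] = [2, 7]
r7 m[φ3→X6] = [1580544, 677376]
r7 m[φ4→X1] = [4, 1]
r7 m[φ5→X10] = [4, 7]
r7 m[φ6→X12] = [3, 6]
r7 m[φ7→X12] = [4, 7]
r7 m[X1→φ0] = [112, 28]
r7 m[X1→φ2] = [56448, 4704]
r7 m[X1→φ4] = [395136, 131712]
r7 m[X0→φ0] = [588, 2352]
r7 m[X0→φ1] = [2016, 4704]
r7 m[X0→φ3] = [296352, 225792]
r7 m[X10→φ2] = [4, 7]
r7 m[X10→φ5] = [5376, 5376]
r7 m[X6→φ3] = [1, 1]
r7 m[X12→φ1] = [12, 42]
r7 m[X12→φ6] = [8064, 37632]
r7 m[X12→φ7] = [6048, 32256]
r8 m[φ0→X1] = [14112, 4704]
r8 m[φ0→X0] = [1008, 672]
r8 m[φ1→X0] = [294, 336]
r8 m[φ1→X12] = [14112, 37632]
r8 m[φ2→X1] = [28, 28]
r8 m[φ2→X10] = [225792, 225792]
r8 m[φ3→X0] = [2, 7]
r8 m[φ3→X6] = [1580544, 677376]
r8 m[φ4→X1] = [4, 1]
r8 m[φ5→X10] = [4, 7]
r8 m[φ6→X12] = [3, 6]
r8 m[φ7→X12] = [4, 7]
r8 m[X1→φ0] = [112, 28]
r8 m[X1→φ2] = [56448, 4704]
r8 m[X1→φ4] = [395136, 131712]
r8 m[X0→φ0] = [588, 2352]
r8 m[X0→φ1] = [2016, 4704]
r8 m[X0→φ3] = [296352, 225792]
r8 m[X10→φ2] = [4, 7]
r8 m[X10→φ5] = [225792, 225792]
r8 m[X6→φ3] = [1, 1]
r8 m[X12→φ1] = [12, 42]
r8 m[X12→φ6] = [56448, 263424]
r8 m[X12→φ7] = [42336, 225792]
r9 m[φ0→X1] = [14112, 4704]
r9 m[φ0→X0] = [1008, 672]
r9 m[φ1→X0] = [294, 336]
r9 m[φ1→X12] = [14112, 37632]
r9 m[φ2→X1] = [28, 28]
r9 m[φ2→X10] = [225792, 225792]
r9 m[φ3→X0] = [2, 7]
r9 m[φ3→X6] = [1580544, 677376]
r9 m[φ4→X1] = [4, 1]
r9 m[φ5→X10] = [4, 7]
r9 m[φ6→X12] = [3, 6]
r9 m[φ7→X12] = [4, 7]
r9 m[X1→φ0] = [112, 28]
r9 m[X1→φ2] = [56448, 4704]
r9 m[X1→φ4] = [395136, 131712]
r9 m[X0→φ0] = [588, 2352]
r9 m[X0→φ1] = [2016, 4704]
r9 m[X0→φ3] = [296352, 225792]
r9 m[X10→φ2] = [4, 7]
r9 m[X10→φ5] = [225792, 225792]
r9 m[X6→φ3] = [1, 1]
r9 m[X12→φ1] = [12, 42]
r9 m[X12→φ6] = [56448, 263424]
r9 m[X12→φ7] = [42336, 225792]
fixed point reached at round 9
traceback from X1: (X1=0, X0=1, X10=1, X6=0, X12=1), score=1580544

assignment: (X1=0, X0=1, X10=1, X6=0, X12=1); score = 1580544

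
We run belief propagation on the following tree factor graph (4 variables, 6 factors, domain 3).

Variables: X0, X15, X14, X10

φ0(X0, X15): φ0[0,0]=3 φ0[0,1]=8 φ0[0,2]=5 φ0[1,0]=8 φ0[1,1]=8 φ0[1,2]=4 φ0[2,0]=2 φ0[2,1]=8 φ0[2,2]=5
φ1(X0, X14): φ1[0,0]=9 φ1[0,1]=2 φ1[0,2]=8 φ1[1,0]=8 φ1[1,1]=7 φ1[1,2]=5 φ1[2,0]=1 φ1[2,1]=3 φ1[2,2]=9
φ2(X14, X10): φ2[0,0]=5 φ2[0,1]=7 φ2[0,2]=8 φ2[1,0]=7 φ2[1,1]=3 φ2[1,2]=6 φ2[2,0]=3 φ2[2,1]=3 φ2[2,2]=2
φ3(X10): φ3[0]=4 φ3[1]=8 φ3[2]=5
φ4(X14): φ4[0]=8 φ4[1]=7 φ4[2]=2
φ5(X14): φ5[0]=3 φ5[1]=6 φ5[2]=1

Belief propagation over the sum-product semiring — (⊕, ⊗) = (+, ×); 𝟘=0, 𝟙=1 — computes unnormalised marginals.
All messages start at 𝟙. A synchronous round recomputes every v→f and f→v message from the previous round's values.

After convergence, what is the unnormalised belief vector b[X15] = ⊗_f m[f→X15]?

init: all messages = 𝟙 over 3 values
r1 m[φ0→X0] = [16, 20, 15]
r1 m[φ0→X15] = [13, 24, 14]
r1 m[φ1→X0] = [19, 20, 13]
r1 m[φ1→X14] = [18, 12, 22]
r1 m[φ2→X14] = [20, 16, 8]
r1 m[φ2→X10] = [15, 13, 16]
r1 m[φ3→X10] = [4, 8, 5]
r1 m[φ4→X14] = [8, 7, 2]
r1 m[φ5→X14] = [3, 6, 1]
r1 m[X0→φ0] = [1, 1, 1]
r1 m[X0→φ1] = [1, 1, 1]
r1 m[X15→φ0] = [1, 1, 1]
r1 m[X14→φ1] = [1, 1, 1]
r1 m[X14→φ2] = [1, 1, 1]
r1 m[X14→φ4] = [1, 1, 1]
r1 m[X14→φ5] = [1, 1, 1]
r1 m[X10→φ2] = [1, 1, 1]
r1 m[X10→φ3] = [1, 1, 1]
r2 m[φ0→X0] = [16, 20, 15]
r2 m[φ0→X15] = [13, 24, 14]
r2 m[φ1→X0] = [19, 20, 13]
r2 m[φ1→X14] = [18, 12, 22]
r2 m[φ2→X14] = [20, 16, 8]
r2 m[φ2→X10] = [15, 13, 16]
r2 m[φ3→X10] = [4, 8, 5]
r2 m[φ4→X14] = [8, 7, 2]
r2 m[φ5→X14] = [3, 6, 1]
r2 m[X0→φ0] = [19, 20, 13]
r2 m[X0→φ1] = [16, 20, 15]
r2 m[X15→φ0] = [1, 1, 1]
r2 m[X14→φ1] = [480, 672, 16]
r2 m[X14→φ2] = [432, 504, 44]
r2 m[X14→φ4] = [1080, 1152, 176]
r2 m[X14→φ5] = [2880, 1344, 352]
r2 m[X10→φ2] = [4, 8, 5]
r2 m[X10→φ3] = [15, 13, 16]
r3 m[φ0→X0] = [16, 20, 15]
r3 m[φ0→X15] = [243, 416, 240]
r3 m[φ1→X0] = [5792, 8624, 2640]
r3 m[φ1→X14] = [319, 217, 363]
r3 m[φ2→X14] = [116, 82, 46]
r3 m[φ2→X10] = [5820, 4668, 6568]
r3 m[φ3→X10] = [4, 8, 5]
r3 m[φ4→X14] = [8, 7, 2]
r3 m[φ5→X14] = [3, 6, 1]
r3 m[X0→φ0] = [19, 20, 13]
r3 m[X0→φ1] = [16, 20, 15]
r3 m[X15→φ0] = [1, 1, 1]
r3 m[X14→φ1] = [480, 672, 16]
r3 m[X14→φ2] = [432, 504, 44]
r3 m[X14→φ4] = [1080, 1152, 176]
r3 m[X14→φ5] = [2880, 1344, 352]
r3 m[X10→φ2] = [4, 8, 5]
r3 m[X10→φ3] = [15, 13, 16]
r4 m[φ0→X0] = [16, 20, 15]
r4 m[φ0→X15] = [243, 416, 240]
r4 m[φ1→X0] = [5792, 8624, 2640]
r4 m[φ1→X14] = [319, 217, 363]
r4 m[φ2→X14] = [116, 82, 46]
r4 m[φ2→X10] = [5820, 4668, 6568]
r4 m[φ3→X10] = [4, 8, 5]
r4 m[φ4→X14] = [8, 7, 2]
r4 m[φ5→X14] = [3, 6, 1]
r4 m[X0→φ0] = [5792, 8624, 2640]
r4 m[X0→φ1] = [16, 20, 15]
r4 m[X15→φ0] = [1, 1, 1]
r4 m[X14→φ1] = [2784, 3444, 92]
r4 m[X14→φ2] = [7656, 9114, 726]
r4 m[X14→φ4] = [111012, 106764, 16698]
r4 m[X14→φ5] = [296032, 124558, 33396]
r4 m[X10→φ2] = [4, 8, 5]
r4 m[X10→φ3] = [5820, 4668, 6568]
r5 m[φ0→X0] = [16, 20, 15]
r5 m[φ0→X15] = [91648, 136448, 76656]
r5 m[φ1→X0] = [32680, 46840, 13944]
r5 m[φ1→X14] = [319, 217, 363]
r5 m[φ2→X14] = [116, 82, 46]
r5 m[φ2→X10] = [104256, 83112, 117384]
r5 m[φ3→X10] = [4, 8, 5]
r5 m[φ4→X14] = [8, 7, 2]
r5 m[φ5→X14] = [3, 6, 1]
r5 m[X0→φ0] = [5792, 8624, 2640]
r5 m[X0→φ1] = [16, 20, 15]
r5 m[X15→φ0] = [1, 1, 1]
r5 m[X14→φ1] = [2784, 3444, 92]
r5 m[X14→φ2] = [7656, 9114, 726]
r5 m[X14→φ4] = [111012, 106764, 16698]
r5 m[X14→φ5] = [296032, 124558, 33396]
r5 m[X10→φ2] = [4, 8, 5]
r5 m[X10→φ3] = [5820, 4668, 6568]
r6 m[φ0→X0] = [16, 20, 15]
r6 m[φ0→X15] = [91648, 136448, 76656]
r6 m[φ1→X0] = [32680, 46840, 13944]
r6 m[φ1→X14] = [319, 217, 363]
r6 m[φ2→X14] = [116, 82, 46]
r6 m[φ2→X10] = [104256, 83112, 117384]
r6 m[φ3→X10] = [4, 8, 5]
r6 m[φ4→X14] = [8, 7, 2]
r6 m[φ5→X14] = [3, 6, 1]
r6 m[X0→φ0] = [32680, 46840, 13944]
r6 m[X0→φ1] = [16, 20, 15]
r6 m[X15→φ0] = [1, 1, 1]
r6 m[X14→φ1] = [2784, 3444, 92]
r6 m[X14→φ2] = [7656, 9114, 726]
r6 m[X14→φ4] = [111012, 106764, 16698]
r6 m[X14→φ5] = [296032, 124558, 33396]
r6 m[X10→φ2] = [4, 8, 5]
r6 m[X10→φ3] = [104256, 83112, 117384]
r7 m[φ0→X0] = [16, 20, 15]
r7 m[φ0→X15] = [500648, 747712, 420480]
r7 m[φ1→X0] = [32680, 46840, 13944]
r7 m[φ1→X14] = [319, 217, 363]
r7 m[φ2→X14] = [116, 82, 46]
r7 m[φ2→X10] = [104256, 83112, 117384]
r7 m[φ3→X10] = [4, 8, 5]
r7 m[φ4→X14] = [8, 7, 2]
r7 m[φ5→X14] = [3, 6, 1]
r7 m[X0→φ0] = [32680, 46840, 13944]
r7 m[X0→φ1] = [16, 20, 15]
r7 m[X15→φ0] = [1, 1, 1]
r7 m[X14→φ1] = [2784, 3444, 92]
r7 m[X14→φ2] = [7656, 9114, 726]
r7 m[X14→φ4] = [111012, 106764, 16698]
r7 m[X14→φ5] = [296032, 124558, 33396]
r7 m[X10→φ2] = [4, 8, 5]
r7 m[X10→φ3] = [104256, 83112, 117384]
r8 m[φ0→X0] = [16, 20, 15]
r8 m[φ0→X15] = [500648, 747712, 420480]
r8 m[φ1→X0] = [32680, 46840, 13944]
r8 m[φ1→X14] = [319, 217, 363]
r8 m[φ2→X14] = [116, 82, 46]
r8 m[φ2→X10] = [104256, 83112, 117384]
r8 m[φ3→X10] = [4, 8, 5]
r8 m[φ4→X14] = [8, 7, 2]
r8 m[φ5→X14] = [3, 6, 1]
r8 m[X0→φ0] = [32680, 46840, 13944]
r8 m[X0→φ1] = [16, 20, 15]
r8 m[X15→φ0] = [1, 1, 1]
r8 m[X14→φ1] = [2784, 3444, 92]
r8 m[X14→φ2] = [7656, 9114, 726]
r8 m[X14→φ4] = [111012, 106764, 16698]
r8 m[X14→φ5] = [296032, 124558, 33396]
r8 m[X10→φ2] = [4, 8, 5]
r8 m[X10→φ3] = [104256, 83112, 117384]
fixed point reached at round 8
b[X15] = ⊗ incoming = [500648, 747712, 420480]

b[X15] = [500648, 747712, 420480]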